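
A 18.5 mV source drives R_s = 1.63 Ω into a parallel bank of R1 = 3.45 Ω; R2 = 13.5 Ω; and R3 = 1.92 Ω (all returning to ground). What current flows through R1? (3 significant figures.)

Equivalent of the parallel group: R_p = 1.130 Ω.
V_A by voltage divider: V_A = 18.5 × 1.130/(1.63 + 1.130) = 7.575 mV.
I(R1) = V_A / R1 = 7.575/3.45 = 2.196 mA.
(Equivalently: I_total = 6.702 mA, then current-divider fraction G_k/ΣG = 0.3276.)

I ≈ 2.20 mA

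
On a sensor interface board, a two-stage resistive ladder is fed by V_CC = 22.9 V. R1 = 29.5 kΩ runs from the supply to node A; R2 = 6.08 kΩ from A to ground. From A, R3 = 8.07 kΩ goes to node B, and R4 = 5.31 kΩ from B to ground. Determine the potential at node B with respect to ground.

Looking into the second stage from A: R3 + R4 = 13.38 kΩ appears in parallel with R2.
Effective lower resistance at A: R2 ‖ 13.38 = 4.180 kΩ.
V_A = 22.9 × 4.180/(29.5 + 4.180) = 2.842 V.
Stage 2 is unloaded, so V_B = V_A · R4/(R3+R4) = 2.842 × 5.31/13.38 = 1.128 V.

V_B ≈ 1.13 V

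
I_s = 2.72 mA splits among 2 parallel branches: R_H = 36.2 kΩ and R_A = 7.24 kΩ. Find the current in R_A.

Two-branch current divider: I_k = I_s · R_other/(R_1 + R_2).
I(R_A) = 2.72 × 36.2/(36.2 + 7.24) = 2.72 × 0.8333 = 2.267 mA.

I ≈ 2.27 mA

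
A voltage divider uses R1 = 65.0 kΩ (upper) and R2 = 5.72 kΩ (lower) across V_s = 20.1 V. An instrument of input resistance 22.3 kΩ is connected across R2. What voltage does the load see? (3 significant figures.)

R2 ‖ R_L = (5.72 × 22.3)/(5.72 + 22.3) = 4.552 kΩ.
Now apply the divider: V_out = 20.1 × 0.06545 = 1.316 V.

V_out ≈ 1.32 V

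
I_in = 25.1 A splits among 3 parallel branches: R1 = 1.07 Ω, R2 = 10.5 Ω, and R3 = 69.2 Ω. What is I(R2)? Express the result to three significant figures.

Conductances: ΣG = 1/1.07 + 1/10.5 + 1/69.2 = 1.044 (1/Ω).
Current divider: I(R2) = I_in · G_k/ΣG = 25.1 × (0.09524/1.044) = 25.1 × 0.09120 = 2.289 A.

I ≈ 2.29 A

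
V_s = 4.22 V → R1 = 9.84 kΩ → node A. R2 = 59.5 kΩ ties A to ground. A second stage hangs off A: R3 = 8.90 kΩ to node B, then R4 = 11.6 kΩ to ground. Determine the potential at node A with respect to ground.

V_A ≈ 2.56 V

Looking into the second stage from A: R3 + R4 = 20.50 kΩ appears in parallel with R2.
Effective lower resistance at A: R2 ‖ 20.50 = 15.25 kΩ.
First divider: V_A = V_s · 15.25/(9.84 + 15.25) = 2.565 V.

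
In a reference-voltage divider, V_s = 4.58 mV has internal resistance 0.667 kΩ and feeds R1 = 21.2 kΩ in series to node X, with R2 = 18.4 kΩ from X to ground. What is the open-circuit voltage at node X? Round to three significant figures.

V_th ≈ 2.09 mV

R1' = 0.667 + 21.2 = 21.87 kΩ (source resistance + R1).
Open-circuit (no load on X): V_th = V_s · R2/(R1' + R2) = 4.58 × 18.4/(21.87 + 18.4) = 2.093 mV.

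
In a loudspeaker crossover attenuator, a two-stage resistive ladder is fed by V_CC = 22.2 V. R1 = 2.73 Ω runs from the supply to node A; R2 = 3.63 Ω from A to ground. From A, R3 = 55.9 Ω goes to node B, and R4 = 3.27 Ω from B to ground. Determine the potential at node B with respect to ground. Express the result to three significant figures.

V_B ≈ 0.682 V

Looking into the second stage from A: R3 + R4 = 59.17 Ω appears in parallel with R2.
R2 ‖ (R3+R4) = 3.420 Ω.
So V_A = 22.2 × 0.5561 = 12.35 V.
Then the unloaded second divider: V_B = V_A × R4/(R3+R4) = 12.35 × 0.05526 = 0.6823 V.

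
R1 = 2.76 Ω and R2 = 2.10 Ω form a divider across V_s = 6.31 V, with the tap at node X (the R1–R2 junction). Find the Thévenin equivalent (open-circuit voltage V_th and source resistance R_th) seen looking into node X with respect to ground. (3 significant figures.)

With X open, the divider is unloaded: V_th = 6.31 × 2.10/4.860 = 2.727 V.
Looking into X with the source shorted: R_th = R1·R2/(R1+R2) = 2.760 × 2.10/4.860 = 1.193 Ω.

V_th ≈ 2.73 V, R_th ≈ 1.19 Ω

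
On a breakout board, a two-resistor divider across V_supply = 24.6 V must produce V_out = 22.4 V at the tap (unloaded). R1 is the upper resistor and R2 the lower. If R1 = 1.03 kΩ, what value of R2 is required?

R2 ≈ 10.5 kΩ

The divider ratio is R2/(R1+R2) = 22.4/24.6 = 0.9106.
Rearranging, R2 = R1·k/(1−k) = 1.03 × 10.18 = 10.49 kΩ.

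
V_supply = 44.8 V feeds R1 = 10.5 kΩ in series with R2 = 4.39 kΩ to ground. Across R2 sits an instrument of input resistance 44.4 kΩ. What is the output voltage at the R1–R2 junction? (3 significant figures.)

V_out ≈ 12.3 V

R2 ‖ R_L = (4.39 × 44.4)/(4.39 + 44.4) = 3.995 kΩ.
Now apply the divider: V_out = 44.8 × 0.2756 = 12.35 V.
(Unloaded it would be 13.2 V; the load pulls it down.)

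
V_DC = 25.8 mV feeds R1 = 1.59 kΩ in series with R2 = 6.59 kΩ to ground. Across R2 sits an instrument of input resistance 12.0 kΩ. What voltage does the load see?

V_out ≈ 18.8 mV

R2 ‖ R_L = (6.59 × 12.0)/(6.59 + 12.0) = 4.254 kΩ.
Then V_out = V_DC · R2'/(R1 + R2') = 25.8 × 4.254/5.844 = 18.78 mV.
(Unloaded it would be 20.8 mV; the load pulls it down.)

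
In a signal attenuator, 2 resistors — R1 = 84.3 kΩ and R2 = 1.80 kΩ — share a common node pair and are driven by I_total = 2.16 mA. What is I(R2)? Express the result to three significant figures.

For two parallel branches, I_k = I_total · (other R)/(sum of R).
I(R2) = 2.16 × 84.3/(84.3 + 1.80) = 2.16 × 0.9791 = 2.115 mA.

I ≈ 2.11 mA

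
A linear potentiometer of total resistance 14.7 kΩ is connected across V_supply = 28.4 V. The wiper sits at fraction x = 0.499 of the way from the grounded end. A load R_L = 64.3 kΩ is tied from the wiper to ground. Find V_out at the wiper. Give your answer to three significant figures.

V_out ≈ 13.4 V

The pot divides into 7.365 kΩ above the wiper and 7.335 kΩ below.
R_L loads the lower segment: effective lower R = 6.584 kΩ.
Loaded-divider output: V_out = 28.4 × 0.4720 = 13.41 V.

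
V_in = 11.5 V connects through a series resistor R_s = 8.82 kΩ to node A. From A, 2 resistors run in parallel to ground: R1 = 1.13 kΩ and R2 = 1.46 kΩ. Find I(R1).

I ≈ 0.685 mA

Parallel bank: R_p = 1/(1/1.13 + 1/1.46) = 0.6370 kΩ.
Node voltage V_A = V_in · R_p/(R_s + R_p) = 11.5 × 0.06736 = 0.7746 V.
Branch current I = V_A/R1 = 0.7746/1.13 = 0.6855 mA.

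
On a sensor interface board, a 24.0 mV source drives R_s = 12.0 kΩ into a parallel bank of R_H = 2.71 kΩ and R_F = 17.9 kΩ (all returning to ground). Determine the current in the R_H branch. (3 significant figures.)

I ≈ 1.45 µA

Parallel bank: R_p = 1/(1/2.71 + 1/17.9) = 2.354 kΩ.
Node voltage V_A = V_s · R_p/(R_s + R_p) = 24.0 × 0.1640 = 3.935 mV.
I(R_H) = V_A / R_H = 3.935/2.71 = 1.452 µA.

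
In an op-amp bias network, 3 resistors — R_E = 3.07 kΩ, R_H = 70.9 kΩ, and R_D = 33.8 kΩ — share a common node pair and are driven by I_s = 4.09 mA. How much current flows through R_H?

ΣG = 1/3.07 + 1/70.9 + 1/33.8 = 0.3694.
R_H takes the fraction G_k/ΣG = 0.01410/0.3694 = 0.03818, so I = 4.09 × 0.03818 = 0.1562 mA.

I ≈ 0.156 mA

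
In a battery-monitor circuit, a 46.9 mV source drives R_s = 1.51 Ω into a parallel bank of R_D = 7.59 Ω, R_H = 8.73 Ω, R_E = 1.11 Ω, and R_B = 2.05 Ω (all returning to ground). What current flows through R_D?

I ≈ 1.78 mA

Parallel bank: R_p = 1/(1/7.59 + 1/8.73 + 1/1.11 + 1/2.05) = 0.6116 Ω.
V_A = 46.9 × 0.6116/2.122 = 13.52 mV.
I(R_D) = V_A / R_D = 13.52/7.59 = 1.781 mA.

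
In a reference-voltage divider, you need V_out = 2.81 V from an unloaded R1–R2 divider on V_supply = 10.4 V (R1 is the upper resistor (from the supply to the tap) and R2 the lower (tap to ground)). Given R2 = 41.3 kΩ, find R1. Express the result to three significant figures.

V_out/V_supply = R2/(R1+R2) = 0.2702.
R1 = R2·(1/k − 1) = 41.3 × 2.701 = 111.6 kΩ.

R1 ≈ 112 kΩ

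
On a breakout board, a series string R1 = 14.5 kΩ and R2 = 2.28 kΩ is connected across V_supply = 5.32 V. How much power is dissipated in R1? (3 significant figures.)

The common current is I = 5.32/16.78 = 0.3170 mA.
P(R1) = I²·R1 = (0.3170)² × 14.5 = 1.457 mW.

P ≈ 1.46 mW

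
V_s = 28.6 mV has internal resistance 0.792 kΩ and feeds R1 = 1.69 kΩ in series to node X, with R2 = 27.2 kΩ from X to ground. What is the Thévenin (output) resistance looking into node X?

R1' = 0.792 + 1.69 = 2.482 kΩ (source resistance + R1).
Looking into X with the source shorted: R_th = R1'·R2/(R1'+R2) = 2.482 × 27.2/29.68 = 2.274 kΩ.

R_th ≈ 2.27 kΩ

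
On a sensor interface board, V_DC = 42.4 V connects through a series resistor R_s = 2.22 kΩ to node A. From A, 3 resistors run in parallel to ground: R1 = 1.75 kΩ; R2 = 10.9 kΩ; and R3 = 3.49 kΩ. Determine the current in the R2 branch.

Combine the parallel branches: R_p = (1/1.75 + 1/10.9 + 1/3.49)⁻¹ = 1.053 kΩ.
V_A = 42.4 × 1.053/3.273 = 13.64 V.
Branch current I = V_A/R2 = 13.64/10.9 = 1.251 mA.
(Check via current divider: I_total = 12.95 mA; share G_k/ΣG = 0.09660 → same result.)

I ≈ 1.25 mA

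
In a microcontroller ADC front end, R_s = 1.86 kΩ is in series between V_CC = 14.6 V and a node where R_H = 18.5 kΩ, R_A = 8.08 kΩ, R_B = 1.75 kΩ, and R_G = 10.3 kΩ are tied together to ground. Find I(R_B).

I ≈ 3.24 mA

Combine the parallel branches: R_p = (1/18.5 + 1/8.08 + 1/1.75 + 1/10.3)⁻¹ = 1.182 kΩ.
V_A = 14.6 × 1.182/3.042 = 5.672 V.
I(R_B) = V_A / R_B = 5.672/1.75 = 3.241 mA.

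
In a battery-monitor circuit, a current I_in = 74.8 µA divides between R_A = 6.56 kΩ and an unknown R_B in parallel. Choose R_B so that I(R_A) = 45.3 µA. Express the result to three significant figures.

R_B ≈ 10.1 kΩ

In a two-way split, I_A/I_in = R_B/(R_A + R_B).
45.3/74.8 = R_B/(R_A + R_B) → R_B = R_A · (0.6056)/(1 − 0.6056) = 6.56 × 1.536 = 10.07 kΩ.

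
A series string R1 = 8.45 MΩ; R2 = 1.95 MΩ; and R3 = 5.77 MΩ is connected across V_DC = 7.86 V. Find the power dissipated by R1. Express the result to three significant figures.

Series current I = V_DC/ΣR = 7.86/16.17 = 0.4861 µA.
P(R1) = I²·R1 = (0.4861)² × 8.45 = 1.997 µW.

P ≈ 2.00 µW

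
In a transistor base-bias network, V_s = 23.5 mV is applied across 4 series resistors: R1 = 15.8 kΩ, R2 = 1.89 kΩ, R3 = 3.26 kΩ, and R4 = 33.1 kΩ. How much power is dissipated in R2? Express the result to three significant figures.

Series current I = V_s/ΣR = 23.5/54.05 = 0.4348 µA.
P = I²R = 0.1890 × 1.89 = 0.3573 nW.

P ≈ 0.357 nW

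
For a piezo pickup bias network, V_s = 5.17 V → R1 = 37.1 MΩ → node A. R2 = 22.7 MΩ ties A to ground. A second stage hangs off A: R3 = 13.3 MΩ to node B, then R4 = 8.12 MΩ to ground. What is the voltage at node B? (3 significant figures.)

V_B ≈ 0.449 V

The second stage (R3 + R4 = 21.42 MΩ) loads node A in parallel with R2.
R2 ‖ (R3+R4) = 11.02 MΩ.
First divider: V_A = V_s · 11.02/(37.1 + 11.02) = 1.184 V.
Stage 2 is unloaded, so V_B = V_A · R4/(R3+R4) = 1.184 × 8.12/21.42 = 0.4489 V.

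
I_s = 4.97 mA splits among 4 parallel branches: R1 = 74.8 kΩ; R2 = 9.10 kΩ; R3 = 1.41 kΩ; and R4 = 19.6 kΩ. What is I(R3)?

Conductances: ΣG = 1/74.8 + 1/9.10 + 1/1.41 + 1/19.6 = 0.8835 (1/kΩ).
R3 takes the fraction G_k/ΣG = 0.7092/0.8835 = 0.8027, so I = 4.97 × 0.8027 = 3.990 mA.

I ≈ 3.99 mA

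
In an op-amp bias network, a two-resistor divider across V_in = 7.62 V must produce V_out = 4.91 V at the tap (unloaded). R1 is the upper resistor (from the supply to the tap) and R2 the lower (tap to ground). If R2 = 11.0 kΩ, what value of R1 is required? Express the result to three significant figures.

The divider ratio is R2/(R1+R2) = 4.91/7.62 = 0.6444.
R1 = R2·(1/k − 1) = 11.0 × 0.5519 = 6.071 kΩ.

R1 ≈ 6.07 kΩ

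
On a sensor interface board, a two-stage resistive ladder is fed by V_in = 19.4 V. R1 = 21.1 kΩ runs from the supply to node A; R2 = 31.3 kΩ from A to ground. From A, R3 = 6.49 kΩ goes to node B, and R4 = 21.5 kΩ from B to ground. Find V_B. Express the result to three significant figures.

V_B ≈ 6.14 V

The second stage (R3 + R4 = 27.99 kΩ) loads node A in parallel with R2.
R2 ‖ (R3+R4) = 14.78 kΩ.
First divider: V_A = V_in · 14.78/(21.1 + 14.78) = 7.990 V.
Then the unloaded second divider: V_B = V_A × R4/(R3+R4) = 7.990 × 0.7681 = 6.138 V.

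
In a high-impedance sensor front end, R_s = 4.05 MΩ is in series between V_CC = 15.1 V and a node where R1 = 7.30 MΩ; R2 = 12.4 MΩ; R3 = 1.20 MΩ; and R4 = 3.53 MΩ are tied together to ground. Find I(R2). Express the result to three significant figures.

I ≈ 0.190 µA

Equivalent of the parallel group: R_p = 0.7495 MΩ.
Node voltage V_A = V_CC · R_p/(R_s + R_p) = 15.1 × 0.1562 = 2.358 V.
I(R2) = V_A / R2 = 2.358/12.4 = 0.1902 µA.
(Equivalently: I_total = 3.146 µA, then current-divider fraction G_k/ΣG = 0.06044.)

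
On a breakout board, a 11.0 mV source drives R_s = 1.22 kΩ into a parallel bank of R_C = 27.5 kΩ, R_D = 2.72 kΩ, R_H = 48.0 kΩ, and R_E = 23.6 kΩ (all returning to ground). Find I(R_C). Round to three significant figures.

I ≈ 0.255 µA

Parallel bank: R_p = 1/(1/27.5 + 1/2.72 + 1/48.0 + 1/23.6) = 2.140 kΩ.
V_A by voltage divider: V_A = 11.0 × 2.140/(1.22 + 2.140) = 7.006 mV.
I(R_C) = V_A / R_C = 7.006/27.5 = 0.2548 µA.
(Equivalently: I_total = 3.273 µA, then current-divider fraction G_k/ΣG = 0.07783.)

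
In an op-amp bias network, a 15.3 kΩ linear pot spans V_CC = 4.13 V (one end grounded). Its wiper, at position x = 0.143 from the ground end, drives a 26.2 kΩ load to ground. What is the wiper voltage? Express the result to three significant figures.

Split the track: R_lower = x·R_p = 2.188 kΩ, R_upper = (1−x)·R_p = 13.11 kΩ.
R_L loads the lower segment: effective lower R = 2.019 kΩ.
Then V_out = V_CC · 2.019/(13.11 + 2.019) = 0.5511 V.
(Unloaded: V_out = x·V_CC = 0.591 V.)

V_out ≈ 0.551 V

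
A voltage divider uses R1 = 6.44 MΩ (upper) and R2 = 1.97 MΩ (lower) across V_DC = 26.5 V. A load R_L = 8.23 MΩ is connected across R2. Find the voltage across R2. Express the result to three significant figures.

V_out ≈ 5.25 V

The load sits in parallel with R2, giving an effective lower resistance R2' = R2·R_L/(R2+R_L) = 1.590 MΩ.
Voltage divider with the loaded lower leg: V_out = 26.5 × 1.590/(6.44 + 1.590) = 26.5 × 0.1980 = 5.246 V.
(Unloaded it would be 6.21 V; the load pulls it down.)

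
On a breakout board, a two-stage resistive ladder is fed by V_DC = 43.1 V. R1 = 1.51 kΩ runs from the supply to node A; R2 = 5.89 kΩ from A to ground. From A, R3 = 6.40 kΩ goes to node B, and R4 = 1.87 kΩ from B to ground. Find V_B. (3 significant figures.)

V_B ≈ 6.77 V

Node A sees R2 in parallel with the series input of stage 2, R3 + R4 = 8.270 kΩ.
R2 ‖ (R3+R4) = 3.440 kΩ.
V_A = 43.1 × 3.440/(1.51 + 3.440) = 29.95 V.
Then the unloaded second divider: V_B = V_A × R4/(R3+R4) = 29.95 × 0.2261 = 6.773 V.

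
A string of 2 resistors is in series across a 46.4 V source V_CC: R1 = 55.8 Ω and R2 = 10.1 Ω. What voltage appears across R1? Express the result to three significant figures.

Total series resistance ΣR = 55.8 + 10.1 = 65.90 Ω.
Voltage divider: V = V_CC · (55.80 / 65.90) = 46.4 × 0.8467 = 39.29 V.

V ≈ 39.3 V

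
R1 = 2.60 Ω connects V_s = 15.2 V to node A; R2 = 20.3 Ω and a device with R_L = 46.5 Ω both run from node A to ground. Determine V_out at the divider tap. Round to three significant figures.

The load sits in parallel with R2, giving an effective lower resistance R2' = R2·R_L/(R2+R_L) = 14.13 Ω.
Voltage divider with the loaded lower leg: V_out = 15.2 × 14.13/(2.60 + 14.13) = 15.2 × 0.8446 = 12.84 V.

V_out ≈ 12.8 V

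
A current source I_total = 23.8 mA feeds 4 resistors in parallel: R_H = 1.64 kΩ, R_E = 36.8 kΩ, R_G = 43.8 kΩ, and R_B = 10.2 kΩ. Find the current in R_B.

I ≈ 3.08 mA

Conductances: ΣG = 1/1.64 + 1/36.8 + 1/43.8 + 1/10.2 = 0.7578 (1/kΩ).
By the current-divider rule, I = I_total · G_k/ΣG = 23.8 × 0.1294 = 3.079 mA.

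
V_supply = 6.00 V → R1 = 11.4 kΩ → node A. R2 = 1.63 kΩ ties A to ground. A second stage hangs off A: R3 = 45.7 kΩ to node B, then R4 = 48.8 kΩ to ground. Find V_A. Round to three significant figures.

V_A ≈ 0.739 V

The second stage (R3 + R4 = 94.50 kΩ) loads node A in parallel with R2.
Effective lower resistance at A: R2 ‖ 94.50 = 1.602 kΩ.
So V_A = 6.00 × 0.1232 = 0.7394 V.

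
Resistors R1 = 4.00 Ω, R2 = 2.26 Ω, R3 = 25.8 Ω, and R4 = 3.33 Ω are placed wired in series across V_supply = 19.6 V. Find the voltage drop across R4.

Total series resistance ΣR = 4.00 + 2.26 + 25.8 + 3.33 = 35.39 Ω.
By the voltage-divider rule, V = 19.6 × 3.330/35.39 = 1.844 V.

V ≈ 1.84 V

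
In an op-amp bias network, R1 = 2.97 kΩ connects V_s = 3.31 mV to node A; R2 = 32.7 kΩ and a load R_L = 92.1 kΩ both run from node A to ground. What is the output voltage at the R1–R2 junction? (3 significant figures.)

V_out ≈ 2.95 mV

R2 ‖ R_L = (32.7 × 92.1)/(32.7 + 92.1) = 24.13 kΩ.
Now apply the divider: V_out = 3.31 × 0.8904 = 2.947 mV.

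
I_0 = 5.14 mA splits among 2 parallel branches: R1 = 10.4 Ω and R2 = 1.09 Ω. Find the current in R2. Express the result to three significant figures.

Two-branch current divider: I_k = I_0 · R_other/(R_1 + R_2).
I(R2) = 5.14 × 10.4/(10.4 + 1.09) = 5.14 × 0.9051 = 4.652 mA.

I ≈ 4.65 mA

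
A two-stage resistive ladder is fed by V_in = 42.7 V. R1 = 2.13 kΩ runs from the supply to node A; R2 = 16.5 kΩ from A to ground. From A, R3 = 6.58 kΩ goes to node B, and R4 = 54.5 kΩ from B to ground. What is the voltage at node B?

The second stage (R3 + R4 = 61.08 kΩ) loads node A in parallel with R2.
R2 ‖ (R3+R4) = 12.99 kΩ.
First divider: V_A = V_in · 12.99/(2.13 + 12.99) = 36.69 V.
Stage 2 is unloaded, so V_B = V_A · R4/(R3+R4) = 36.69 × 54.5/61.08 = 32.73 V.

V_B ≈ 32.7 V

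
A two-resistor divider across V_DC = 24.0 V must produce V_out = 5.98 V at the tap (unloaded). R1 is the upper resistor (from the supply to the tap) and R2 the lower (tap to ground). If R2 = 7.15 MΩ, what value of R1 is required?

R1 ≈ 21.5 MΩ

The divider ratio is R2/(R1+R2) = 5.98/24.0 = 0.2492.
R1 = R2·(1/k − 1) = 7.15 × 3.013 = 21.55 MΩ.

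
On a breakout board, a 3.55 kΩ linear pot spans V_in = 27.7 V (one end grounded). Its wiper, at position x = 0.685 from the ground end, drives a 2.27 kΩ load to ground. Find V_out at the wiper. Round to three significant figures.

Lower segment x·R_p = 2.432 kΩ; upper segment (1−x)·R_p = 1.118 kΩ.
R_L loads the lower segment: effective lower R = 1.174 kΩ.
Then V_out = V_in · 1.174/(1.118 + 1.174) = 14.19 V.

V_out ≈ 14.2 V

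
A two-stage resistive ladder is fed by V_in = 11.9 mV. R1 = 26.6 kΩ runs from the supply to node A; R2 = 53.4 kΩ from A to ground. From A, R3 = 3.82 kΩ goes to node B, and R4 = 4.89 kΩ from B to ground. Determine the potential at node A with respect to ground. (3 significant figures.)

V_A ≈ 2.61 mV

The second stage (R3 + R4 = 8.710 kΩ) loads node A in parallel with R2.
Effective lower resistance at A: R2 ‖ 8.710 = 7.489 kΩ.
So V_A = 11.9 × 0.2197 = 2.614 mV.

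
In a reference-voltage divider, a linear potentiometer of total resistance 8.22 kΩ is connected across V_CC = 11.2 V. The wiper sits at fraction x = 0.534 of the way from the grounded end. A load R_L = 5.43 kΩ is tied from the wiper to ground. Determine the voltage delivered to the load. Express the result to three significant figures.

Lower segment x·R_p = 4.389 kΩ; upper segment (1−x)·R_p = 3.831 kΩ.
(x·R_p) ‖ R_L = 2.427 kΩ.
Then V_out = V_CC · 2.427/(3.831 + 2.427) = 4.344 V.
(Unloaded: V_out = x·V_CC = 5.98 V.)

V_out ≈ 4.34 V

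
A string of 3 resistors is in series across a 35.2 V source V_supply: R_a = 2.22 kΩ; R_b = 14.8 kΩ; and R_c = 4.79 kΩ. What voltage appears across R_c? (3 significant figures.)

Total series resistance ΣR = 2.22 + 14.8 + 4.79 = 21.81 kΩ.
V = V_supply · R/ΣR = 35.2 × 0.2196 = 7.731 V.

V ≈ 7.73 V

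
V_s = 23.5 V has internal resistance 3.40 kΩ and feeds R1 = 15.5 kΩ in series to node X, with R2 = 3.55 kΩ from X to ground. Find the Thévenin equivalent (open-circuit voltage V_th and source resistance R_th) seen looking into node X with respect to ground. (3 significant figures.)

R1' = 3.40 + 15.5 = 18.90 kΩ (source resistance + R1).
V_th is the unloaded tap voltage: V_s · R2/(R1'+R2) = 23.5 × 0.1581 = 3.716 V.
Zeroing V_s shorts the top of R1' to ground, so R_th = R1' ‖ R2 = 2.989 kΩ.

V_th ≈ 3.72 V, R_th ≈ 2.99 kΩ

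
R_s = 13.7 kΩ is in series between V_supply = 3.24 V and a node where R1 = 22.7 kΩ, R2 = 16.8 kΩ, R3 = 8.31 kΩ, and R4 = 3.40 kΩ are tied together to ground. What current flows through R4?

Equivalent of the parallel group: R_p = 1.930 kΩ.
V_A = 3.24 × 1.930/15.63 = 0.4001 V.
Branch current I = V_A/R4 = 0.4001/3.40 = 0.1177 mA.
(Check via current divider: I_total = 0.2073 mA; share G_k/ΣG = 0.5678 → same result.)

I ≈ 0.118 mA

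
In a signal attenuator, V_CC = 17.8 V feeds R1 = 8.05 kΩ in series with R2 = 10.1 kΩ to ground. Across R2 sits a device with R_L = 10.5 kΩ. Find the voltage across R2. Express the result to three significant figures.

R2 ‖ R_L = (10.1 × 10.5)/(10.1 + 10.5) = 5.148 kΩ.
Voltage divider with the loaded lower leg: V_out = 17.8 × 5.148/(8.05 + 5.148) = 17.8 × 0.3901 = 6.943 V.

V_out ≈ 6.94 V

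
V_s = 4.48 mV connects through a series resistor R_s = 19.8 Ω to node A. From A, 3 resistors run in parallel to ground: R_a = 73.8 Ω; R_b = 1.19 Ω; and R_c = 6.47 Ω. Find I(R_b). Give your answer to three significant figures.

I ≈ 0.180 mA

Equivalent of the parallel group: R_p = 0.9916 Ω.
V_A = 4.48 × 0.9916/20.79 = 0.2137 mV.
I(R_b) = V_A / R_b = 0.2137/1.19 = 0.1796 mA.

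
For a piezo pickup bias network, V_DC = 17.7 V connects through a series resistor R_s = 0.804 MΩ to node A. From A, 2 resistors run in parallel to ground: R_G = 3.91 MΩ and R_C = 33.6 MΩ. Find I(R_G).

Equivalent of the parallel group: R_p = 3.502 MΩ.
V_A = 17.7 × 3.502/4.306 = 14.40 V.
Branch current I = V_A/R_G = 14.40/3.91 = 3.682 µA.

I ≈ 3.68 µA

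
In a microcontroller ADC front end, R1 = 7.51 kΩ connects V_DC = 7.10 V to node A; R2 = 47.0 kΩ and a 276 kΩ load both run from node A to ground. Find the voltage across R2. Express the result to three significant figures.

The load sits in parallel with R2, giving an effective lower resistance R2' = R2·R_L/(R2+R_L) = 40.16 kΩ.
Then V_out = V_DC · R2'/(R1 + R2') = 7.10 × 40.16/47.67 = 5.981 V.

V_out ≈ 5.98 V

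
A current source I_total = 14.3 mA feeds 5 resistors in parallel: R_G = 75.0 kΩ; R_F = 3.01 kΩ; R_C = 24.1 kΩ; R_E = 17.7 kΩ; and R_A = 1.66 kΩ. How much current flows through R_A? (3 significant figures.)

I ≈ 8.24 mA

Total conductance ΣG = 1/75.0 + 1/3.01 + 1/24.1 + 1/17.7 + 1/1.66 = 1.046 (units of 1/kΩ).
R_A takes the fraction G_k/ΣG = 0.6024/1.046 = 0.5759, so I = 14.3 × 0.5759 = 8.236 mA.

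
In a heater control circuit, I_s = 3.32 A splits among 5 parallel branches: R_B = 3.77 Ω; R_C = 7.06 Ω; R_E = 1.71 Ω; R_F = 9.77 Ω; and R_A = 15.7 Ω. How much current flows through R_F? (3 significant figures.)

Conductances: ΣG = 1/3.77 + 1/7.06 + 1/1.71 + 1/9.77 + 1/15.7 = 1.158 (1/Ω).
R_F takes the fraction G_k/ΣG = 0.1024/1.158 = 0.08841, so I = 3.32 × 0.08841 = 0.2935 A.

I ≈ 0.294 A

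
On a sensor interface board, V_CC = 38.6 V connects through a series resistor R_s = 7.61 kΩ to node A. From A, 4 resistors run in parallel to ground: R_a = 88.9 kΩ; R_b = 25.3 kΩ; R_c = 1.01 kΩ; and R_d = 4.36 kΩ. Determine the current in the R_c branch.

Combine the parallel branches: R_p = (1/88.9 + 1/25.3 + 1/1.01 + 1/4.36)⁻¹ = 0.7873 kΩ.
V_A by voltage divider: V_A = 38.6 × 0.7873/(7.61 + 0.7873) = 3.619 V.
Branch current I = V_A/R_c = 3.619/1.01 = 3.583 mA.
(Check via current divider: I_total = 4.597 mA; share G_k/ΣG = 0.7795 → same result.)

I ≈ 3.58 mA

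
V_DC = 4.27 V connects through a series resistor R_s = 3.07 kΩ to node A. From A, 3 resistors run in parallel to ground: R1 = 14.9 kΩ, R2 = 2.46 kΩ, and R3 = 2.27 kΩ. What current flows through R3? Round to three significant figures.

I ≈ 0.494 mA

Equivalent of the parallel group: R_p = 1.094 kΩ.
V_A by voltage divider: V_A = 4.27 × 1.094/(3.07 + 1.094) = 1.122 V.
I(R3) = V_A / R3 = 1.122/2.27 = 0.4942 mA.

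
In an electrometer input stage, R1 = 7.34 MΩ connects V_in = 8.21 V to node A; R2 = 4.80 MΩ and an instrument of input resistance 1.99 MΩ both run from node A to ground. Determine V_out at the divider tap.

V_out ≈ 1.32 V

The load sits in parallel with R2, giving an effective lower resistance R2' = R2·R_L/(R2+R_L) = 1.407 MΩ.
Then V_out = V_in · R2'/(R1 + R2') = 8.21 × 1.407/8.747 = 1.320 V.
(Unloaded it would be 3.25 V; the load pulls it down.)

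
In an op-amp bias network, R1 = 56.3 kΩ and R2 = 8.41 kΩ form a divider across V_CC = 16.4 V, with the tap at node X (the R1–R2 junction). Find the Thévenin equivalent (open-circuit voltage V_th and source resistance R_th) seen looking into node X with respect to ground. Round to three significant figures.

V_th ≈ 2.13 V, R_th ≈ 7.32 kΩ

V_th is the unloaded tap voltage: V_CC · R2/(R1+R2) = 16.4 × 0.1300 = 2.131 V.
Zeroing V_CC shorts the top of R1 to ground, so R_th = R1 ‖ R2 = 7.317 kΩ.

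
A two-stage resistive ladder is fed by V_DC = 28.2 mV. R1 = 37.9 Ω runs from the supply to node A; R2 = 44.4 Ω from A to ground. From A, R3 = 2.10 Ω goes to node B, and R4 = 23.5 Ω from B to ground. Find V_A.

Node A sees R2 in parallel with the series input of stage 2, R3 + R4 = 25.60 Ω.
R2 ‖ (R3+R4) = 16.24 Ω.
First divider: V_A = V_DC · 16.24/(37.9 + 16.24) = 8.458 mV.

V_A ≈ 8.46 mV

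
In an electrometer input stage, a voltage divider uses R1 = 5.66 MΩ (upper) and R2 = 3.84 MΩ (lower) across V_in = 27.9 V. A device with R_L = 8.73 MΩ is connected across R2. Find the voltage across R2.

R2 ‖ R_L = (3.84 × 8.73)/(3.84 + 8.73) = 2.667 MΩ.
Then V_out = V_in · R2'/(R1 + R2') = 27.9 × 2.667/8.327 = 8.936 V.

V_out ≈ 8.94 V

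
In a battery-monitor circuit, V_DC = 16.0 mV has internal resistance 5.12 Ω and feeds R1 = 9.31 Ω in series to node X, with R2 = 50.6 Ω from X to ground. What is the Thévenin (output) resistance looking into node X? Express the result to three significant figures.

R_th ≈ 11.2 Ω

R1' = 5.12 + 9.31 = 14.43 Ω (source resistance + R1).
With V_DC suppressed (replaced by a short), R_th = R1' ‖ R2 = (14.43 × 50.6)/(14.43 + 50.6) = 11.23 Ω.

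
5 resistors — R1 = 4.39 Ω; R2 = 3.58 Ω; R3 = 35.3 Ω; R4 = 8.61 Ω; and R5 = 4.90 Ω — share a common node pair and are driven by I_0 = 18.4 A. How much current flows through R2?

I ≈ 6.01 A

Conductances: ΣG = 1/4.39 + 1/3.58 + 1/35.3 + 1/8.61 + 1/4.90 = 0.8557 (1/Ω).
By the current-divider rule, I = I_0 · G_k/ΣG = 18.4 × 0.3264 = 6.007 A.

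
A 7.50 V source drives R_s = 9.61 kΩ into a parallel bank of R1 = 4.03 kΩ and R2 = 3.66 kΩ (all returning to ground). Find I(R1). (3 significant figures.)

I ≈ 0.310 mA

Parallel bank: R_p = 1/(1/4.03 + 1/3.66) = 1.918 kΩ.
V_A by voltage divider: V_A = 7.50 × 1.918/(9.61 + 1.918) = 1.248 V.
I(R1) = V_A / R1 = 1.248/4.03 = 0.3096 mA.
(Equivalently: I_total = 0.6506 mA, then current-divider fraction G_k/ΣG = 0.4759.)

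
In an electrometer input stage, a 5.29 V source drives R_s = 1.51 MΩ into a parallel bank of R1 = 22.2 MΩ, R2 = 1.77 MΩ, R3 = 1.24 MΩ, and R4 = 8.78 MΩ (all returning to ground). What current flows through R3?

Parallel bank: R_p = 1/(1/22.2 + 1/1.77 + 1/1.24 + 1/8.78) = 0.6534 MΩ.
Node voltage V_A = V_DC · R_p/(R_s + R_p) = 5.29 × 0.3020 = 1.598 V.
Branch current I = V_A/R3 = 1.598/1.24 = 1.289 µA.

I ≈ 1.29 µA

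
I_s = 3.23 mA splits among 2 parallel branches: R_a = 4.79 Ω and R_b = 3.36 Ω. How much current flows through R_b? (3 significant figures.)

With just two branches, the current splits inversely with resistance.
So I = 3.23 × 4.79/8.150 = 1.898 mA.

I ≈ 1.90 mA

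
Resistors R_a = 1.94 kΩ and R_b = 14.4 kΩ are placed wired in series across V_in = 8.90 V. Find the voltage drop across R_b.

V ≈ 7.84 V

Total series resistance ΣR = 1.94 + 14.4 = 16.34 kΩ.
V = V_in · R/ΣR = 8.90 × 0.8813 = 7.843 V.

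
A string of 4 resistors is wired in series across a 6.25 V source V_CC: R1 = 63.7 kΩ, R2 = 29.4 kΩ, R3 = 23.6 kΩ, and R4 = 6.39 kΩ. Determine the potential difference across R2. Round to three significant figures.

Series total: ΣR = 63.7 + 29.4 + 23.6 + 6.39 = 123.1 kΩ.
Voltage divider: V = V_CC · (29.40 / 123.1) = 6.25 × 0.2388 = 1.493 V.

V ≈ 1.49 V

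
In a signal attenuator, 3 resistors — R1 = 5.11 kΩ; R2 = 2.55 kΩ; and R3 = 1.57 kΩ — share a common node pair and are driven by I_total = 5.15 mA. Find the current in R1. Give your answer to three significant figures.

I ≈ 0.823 mA

Total conductance ΣG = 1/5.11 + 1/2.55 + 1/1.57 = 1.225 (units of 1/kΩ).
By the current-divider rule, I = I_total · G_k/ΣG = 5.15 × 0.1598 = 0.8229 mA.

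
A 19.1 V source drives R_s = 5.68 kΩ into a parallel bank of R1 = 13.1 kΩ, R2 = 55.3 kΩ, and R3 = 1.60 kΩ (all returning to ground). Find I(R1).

Equivalent of the parallel group: R_p = 1.390 kΩ.
V_A by voltage divider: V_A = 19.1 × 1.390/(5.68 + 1.390) = 3.755 V.
I(R1) = V_A / R1 = 3.755/13.1 = 0.2867 mA.
(Equivalently: I_total = 2.702 mA, then current-divider fraction G_k/ΣG = 0.1061.)

I ≈ 0.287 mA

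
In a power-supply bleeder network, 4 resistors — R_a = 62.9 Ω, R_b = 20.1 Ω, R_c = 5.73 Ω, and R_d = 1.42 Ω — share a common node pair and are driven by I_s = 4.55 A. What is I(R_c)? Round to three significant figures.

I ≈ 0.841 A

Total conductance ΣG = 1/62.9 + 1/20.1 + 1/5.73 + 1/1.42 = 0.9444 (units of 1/Ω).
By the current-divider rule, I = I_s · G_k/ΣG = 4.55 × 0.1848 = 0.8408 A.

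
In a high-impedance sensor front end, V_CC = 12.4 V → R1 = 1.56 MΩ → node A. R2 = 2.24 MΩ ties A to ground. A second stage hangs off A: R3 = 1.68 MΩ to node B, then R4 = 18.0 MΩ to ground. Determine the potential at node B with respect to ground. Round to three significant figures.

V_B ≈ 6.39 V

Node A sees R2 in parallel with the series input of stage 2, R3 + R4 = 19.68 MΩ.
Effective lower resistance at A: R2 ‖ 19.68 = 2.011 MΩ.
So V_A = 12.4 × 0.5632 = 6.983 V.
Stage 2 is unloaded, so V_B = V_A · R4/(R3+R4) = 6.983 × 18.0/19.68 = 6.387 V.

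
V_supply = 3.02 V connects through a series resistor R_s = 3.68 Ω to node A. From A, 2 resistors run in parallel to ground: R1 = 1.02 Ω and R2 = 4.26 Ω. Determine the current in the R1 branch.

I ≈ 0.541 A

Parallel bank: R_p = 1/(1/1.02 + 1/4.26) = 0.8230 Ω.
V_A = 3.02 × 0.8230/4.503 = 0.5519 V.
Branch current I = V_A/R1 = 0.5519/1.02 = 0.5411 A.
(Equivalently: I_total = 0.6707 A, then current-divider fraction G_k/ΣG = 0.8068.)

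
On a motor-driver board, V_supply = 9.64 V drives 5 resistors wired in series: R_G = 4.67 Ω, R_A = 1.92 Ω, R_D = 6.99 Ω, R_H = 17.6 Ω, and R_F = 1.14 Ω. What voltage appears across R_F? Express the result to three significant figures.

V ≈ 0.340 V

ΣR = 4.67 + 1.92 + 6.99 + 17.6 + 1.14 = 32.32 Ω.
Voltage divider: V = V_supply · (1.140 / 32.32) = 9.64 × 0.03527 = 0.3400 V.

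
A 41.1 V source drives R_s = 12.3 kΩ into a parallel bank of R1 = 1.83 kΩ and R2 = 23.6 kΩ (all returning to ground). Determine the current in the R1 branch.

Combine the parallel branches: R_p = (1/1.83 + 1/23.6)⁻¹ = 1.698 kΩ.
Node voltage V_A = V_CC · R_p/(R_s + R_p) = 41.1 × 0.1213 = 4.986 V.
Branch current I = V_A/R1 = 4.986/1.83 = 2.725 mA.
(Check via current divider: I_total = 2.936 mA; share G_k/ΣG = 0.9280 → same result.)

I ≈ 2.72 mA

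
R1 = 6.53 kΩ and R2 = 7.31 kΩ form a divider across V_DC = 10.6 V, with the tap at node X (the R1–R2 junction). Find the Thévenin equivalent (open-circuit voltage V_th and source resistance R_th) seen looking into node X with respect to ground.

V_th ≈ 5.60 V, R_th ≈ 3.45 kΩ

Open-circuit (no load on X): V_th = V_DC · R2/(R1 + R2) = 10.6 × 7.31/(6.530 + 7.31) = 5.599 V.
Zeroing V_DC shorts the top of R1 to ground, so R_th = R1 ‖ R2 = 3.449 kΩ.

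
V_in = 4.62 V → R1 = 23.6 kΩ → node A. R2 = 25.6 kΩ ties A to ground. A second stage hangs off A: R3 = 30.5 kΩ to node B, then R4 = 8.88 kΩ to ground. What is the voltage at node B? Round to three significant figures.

Node A sees R2 in parallel with the series input of stage 2, R3 + R4 = 39.38 kΩ.
R2 ‖ (R3+R4) = 15.51 kΩ.
So V_A = 4.62 × 0.3966 = 1.832 V.
Stage 2 is unloaded, so V_B = V_A · R4/(R3+R4) = 1.832 × 8.88/39.38 = 0.4132 V.

V_B ≈ 0.413 V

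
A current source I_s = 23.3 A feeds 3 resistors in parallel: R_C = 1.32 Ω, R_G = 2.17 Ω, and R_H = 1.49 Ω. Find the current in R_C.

Conductances: ΣG = 1/1.32 + 1/2.17 + 1/1.49 = 1.890 (1/Ω).
Current divider: I(R_C) = I_s · G_k/ΣG = 23.3 × (0.7576/1.890) = 23.3 × 0.4009 = 9.342 A.

I ≈ 9.34 A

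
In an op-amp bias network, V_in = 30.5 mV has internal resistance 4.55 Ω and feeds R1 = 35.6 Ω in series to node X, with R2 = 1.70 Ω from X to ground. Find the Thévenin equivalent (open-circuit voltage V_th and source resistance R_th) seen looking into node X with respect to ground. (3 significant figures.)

R1' = 4.55 + 35.6 = 40.15 Ω (source resistance + R1).
Open-circuit (no load on X): V_th = V_in · R2/(R1' + R2) = 30.5 × 1.70/(40.15 + 1.70) = 1.239 mV.
With V_in suppressed (replaced by a short), R_th = R1' ‖ R2 = (40.15 × 1.70)/(40.15 + 1.70) = 1.631 Ω.

V_th ≈ 1.24 mV, R_th ≈ 1.63 Ω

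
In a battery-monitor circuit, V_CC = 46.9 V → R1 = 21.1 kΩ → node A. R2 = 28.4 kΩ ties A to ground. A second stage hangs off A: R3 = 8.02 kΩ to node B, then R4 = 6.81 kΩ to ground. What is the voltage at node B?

Node A sees R2 in parallel with the series input of stage 2, R3 + R4 = 14.83 kΩ.
R2 ‖ (R3+R4) = 9.743 kΩ.
First divider: V_A = V_CC · 9.743/(21.1 + 9.743) = 14.81 V.
Stage 2 is unloaded, so V_B = V_A · R4/(R3+R4) = 14.81 × 6.81/14.83 = 6.803 V.

V_B ≈ 6.80 V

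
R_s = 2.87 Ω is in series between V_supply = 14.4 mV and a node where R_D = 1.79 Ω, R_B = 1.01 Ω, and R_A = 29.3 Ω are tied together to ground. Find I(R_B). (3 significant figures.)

Parallel bank: R_p = 1/(1/1.79 + 1/1.01 + 1/29.3) = 0.6318 Ω.
Node voltage V_A = V_supply · R_p/(R_s + R_p) = 14.4 × 0.1804 = 2.598 mV.
I(R_B) = V_A / R_B = 2.598/1.01 = 2.572 mA.

I ≈ 2.57 mA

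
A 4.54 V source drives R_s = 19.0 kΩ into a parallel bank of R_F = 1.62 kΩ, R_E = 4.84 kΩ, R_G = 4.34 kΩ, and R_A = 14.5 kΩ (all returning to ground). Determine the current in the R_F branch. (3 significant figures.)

I ≈ 0.125 mA

Equivalent of the parallel group: R_p = 0.8903 kΩ.
V_A = 4.54 × 0.8903/19.89 = 0.2032 V.
I(R_F) = V_A / R_F = 0.2032/1.62 = 0.1254 mA.
(Check via current divider: I_total = 0.2283 mA; share G_k/ΣG = 0.5495 → same result.)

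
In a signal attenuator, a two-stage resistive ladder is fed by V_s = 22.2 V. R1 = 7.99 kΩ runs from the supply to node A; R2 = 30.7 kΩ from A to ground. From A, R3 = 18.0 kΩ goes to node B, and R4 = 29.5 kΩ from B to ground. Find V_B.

Looking into the second stage from A: R3 + R4 = 47.50 kΩ appears in parallel with R2.
Effective lower resistance at A: R2 ‖ 47.50 = 18.65 kΩ.
First divider: V_A = V_s · 18.65/(7.99 + 18.65) = 15.54 V.
Stage 2 is unloaded, so V_B = V_A · R4/(R3+R4) = 15.54 × 29.5/47.50 = 9.652 V.

V_B ≈ 9.65 V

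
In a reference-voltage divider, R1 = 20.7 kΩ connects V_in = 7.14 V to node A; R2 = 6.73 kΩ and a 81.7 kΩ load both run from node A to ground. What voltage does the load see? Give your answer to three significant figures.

V_out ≈ 1.65 V

First combine the lower leg with the load: R2 ‖ R_L = 6.218 kΩ.
Voltage divider with the loaded lower leg: V_out = 7.14 × 6.218/(20.7 + 6.218) = 7.14 × 0.2310 = 1.649 V.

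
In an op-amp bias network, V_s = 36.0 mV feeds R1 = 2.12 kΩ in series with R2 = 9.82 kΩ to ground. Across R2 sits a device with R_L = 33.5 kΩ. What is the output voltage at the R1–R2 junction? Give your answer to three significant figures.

R2 ‖ R_L = (9.82 × 33.5)/(9.82 + 33.5) = 7.594 kΩ.
Voltage divider with the loaded lower leg: V_out = 36.0 × 7.594/(2.12 + 7.594) = 36.0 × 0.7818 = 28.14 mV.

V_out ≈ 28.1 mV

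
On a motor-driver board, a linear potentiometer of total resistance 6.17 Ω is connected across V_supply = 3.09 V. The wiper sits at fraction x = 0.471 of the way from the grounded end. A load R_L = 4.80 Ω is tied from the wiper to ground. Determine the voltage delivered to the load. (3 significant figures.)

Split the track: R_lower = x·R_p = 2.906 Ω, R_upper = (1−x)·R_p = 3.264 Ω.
(x·R_p) ‖ R_L = 1.810 Ω.
V_out = 3.09 × 1.810/(3.264 + 1.810) = 1.102 V.

V_out ≈ 1.10 V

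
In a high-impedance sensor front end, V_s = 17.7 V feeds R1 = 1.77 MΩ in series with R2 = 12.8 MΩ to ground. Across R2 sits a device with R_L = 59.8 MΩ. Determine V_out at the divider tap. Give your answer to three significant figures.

First combine the lower leg with the load: R2 ‖ R_L = 10.54 MΩ.
Then V_out = V_s · R2'/(R1 + R2') = 17.7 × 10.54/12.31 = 15.16 V.
(Unloaded it would be 15.5 V; the load pulls it down.)

V_out ≈ 15.2 V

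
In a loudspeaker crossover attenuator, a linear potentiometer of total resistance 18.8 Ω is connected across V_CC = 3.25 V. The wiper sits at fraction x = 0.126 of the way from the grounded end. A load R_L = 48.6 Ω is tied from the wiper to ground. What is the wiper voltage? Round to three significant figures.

Split the track: R_lower = x·R_p = 2.369 Ω, R_upper = (1−x)·R_p = 16.43 Ω.
R_L loads the lower segment: effective lower R = 2.259 Ω.
V_out = 3.25 × 2.259/(16.43 + 2.259) = 0.3928 V.
(Unloaded: V_out = x·V_CC = 0.409 V.)

V_out ≈ 0.393 V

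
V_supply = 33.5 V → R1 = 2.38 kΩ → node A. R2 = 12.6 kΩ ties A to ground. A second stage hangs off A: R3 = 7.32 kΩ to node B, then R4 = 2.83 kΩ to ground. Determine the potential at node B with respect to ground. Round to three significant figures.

V_B ≈ 6.56 V

Looking into the second stage from A: R3 + R4 = 10.15 kΩ appears in parallel with R2.
R2 ‖ (R3+R4) = 5.622 kΩ.
V_A = 33.5 × 5.622/(2.38 + 5.622) = 23.54 V.
Stage 2 is unloaded, so V_B = V_A · R4/(R3+R4) = 23.54 × 2.83/10.15 = 6.562 V.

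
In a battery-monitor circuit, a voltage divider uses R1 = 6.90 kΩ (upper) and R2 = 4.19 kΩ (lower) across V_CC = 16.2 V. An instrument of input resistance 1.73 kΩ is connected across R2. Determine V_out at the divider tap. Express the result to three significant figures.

The load sits in parallel with R2, giving an effective lower resistance R2' = R2·R_L/(R2+R_L) = 1.224 kΩ.
Then V_out = V_CC · R2'/(R1 + R2') = 16.2 × 1.224/8.124 = 2.442 V.

V_out ≈ 2.44 V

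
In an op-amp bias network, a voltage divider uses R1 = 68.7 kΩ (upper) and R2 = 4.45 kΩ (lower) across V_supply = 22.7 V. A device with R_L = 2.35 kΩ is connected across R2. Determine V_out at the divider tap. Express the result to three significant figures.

V_out ≈ 0.497 V

R2 ‖ R_L = (4.45 × 2.35)/(4.45 + 2.35) = 1.538 kΩ.
Now apply the divider: V_out = 22.7 × 0.02190 = 0.4970 V.
(Unloaded it would be 1.38 V; the load pulls it down.)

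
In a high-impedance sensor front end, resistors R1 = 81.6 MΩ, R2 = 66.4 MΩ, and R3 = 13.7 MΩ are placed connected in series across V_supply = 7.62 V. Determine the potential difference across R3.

V ≈ 0.646 V

ΣR = 81.6 + 66.4 + 13.7 = 161.7 MΩ.
V = V_supply · R/ΣR = 7.62 × 0.08472 = 0.6456 V.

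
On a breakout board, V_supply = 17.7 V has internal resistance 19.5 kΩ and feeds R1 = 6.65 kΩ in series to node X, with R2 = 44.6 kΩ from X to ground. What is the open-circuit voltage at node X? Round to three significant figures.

R1' = 19.5 + 6.65 = 26.15 kΩ (source resistance + R1).
With X open, the divider is unloaded: V_th = 17.7 × 44.6/70.75 = 11.16 V.

V_th ≈ 11.2 V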